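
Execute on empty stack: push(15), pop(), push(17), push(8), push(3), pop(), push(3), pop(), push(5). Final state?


push(15) -> [15]
pop() returns 15 -> []
push(17) -> [17]
push(8) -> [17, 8]
push(3) -> [17, 8, 3]
pop() returns 3 -> [17, 8]
push(3) -> [17, 8, 3]
pop() returns 3 -> [17, 8]
push(5) -> [17, 8, 5]
Final stack (bottom to top): [17, 8, 5]


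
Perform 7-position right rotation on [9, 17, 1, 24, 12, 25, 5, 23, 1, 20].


Right rotate by 7: [24, 12, 25, 5, 23, 1, 20, 9, 17, 1]


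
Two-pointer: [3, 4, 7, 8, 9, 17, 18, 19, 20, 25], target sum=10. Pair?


Two pointers: lo=0, hi=9
Found pair: (3, 7) summing to 10


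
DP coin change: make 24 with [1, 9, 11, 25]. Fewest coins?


dp[0]=0; dp[i]=1+min(dp[i-c] for c in coins)
...dp[19]=3, dp[20]=2, dp[21]=3, dp[22]=2, dp[23]=3, dp[24]=4
Minimum coins for 24 = 4


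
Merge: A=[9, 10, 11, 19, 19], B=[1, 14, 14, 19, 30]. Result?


Compare heads, take smaller each step.
Merged: [1, 9, 10, 11, 14, 14, 19, 19, 19, 30]


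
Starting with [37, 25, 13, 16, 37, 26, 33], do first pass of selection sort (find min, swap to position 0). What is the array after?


After one pass: [13, 25, 37, 16, 37, 26, 33]


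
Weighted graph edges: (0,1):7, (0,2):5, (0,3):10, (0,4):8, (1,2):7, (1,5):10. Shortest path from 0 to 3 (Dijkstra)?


Dijkstra from 0:
Distances: {0: 0, 1: 7, 2: 5, 3: 10, 4: 8, 5: 17}
Shortest distance to 3 = 10, path = [0, 3]


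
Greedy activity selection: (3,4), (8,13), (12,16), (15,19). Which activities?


Greedy: pick earliest-ending, then skip overlaps.
Selected (3 activities): [(3, 4), (8, 13), (15, 19)]


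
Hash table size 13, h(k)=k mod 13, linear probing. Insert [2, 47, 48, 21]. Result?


Insertions: 2->slot 2; 47->slot 8; 48->slot 9; 21->slot 10
Table: [None, None, 2, None, None, None, None, None, 47, 48, 21, None, None]


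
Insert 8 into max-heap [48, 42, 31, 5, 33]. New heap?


Append 8: [48, 42, 31, 5, 33, 8]
Bubble up: no swaps needed
Result: [48, 42, 31, 5, 33, 8]


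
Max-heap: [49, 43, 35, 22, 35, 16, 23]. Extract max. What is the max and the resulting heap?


Max = 49
Replace root with last, heapify down
Resulting heap: [43, 35, 35, 22, 23, 16]


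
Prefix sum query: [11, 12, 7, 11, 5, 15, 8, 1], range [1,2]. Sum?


Prefix sums: [0, 11, 23, 30, 41, 46, 61, 69, 70]
Sum[1..2] = prefix[3] - prefix[1] = 30 - 11 = 19


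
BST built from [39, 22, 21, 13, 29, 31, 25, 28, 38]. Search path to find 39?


BST root = 39
Search for 39: compare at each node
Path: [39]


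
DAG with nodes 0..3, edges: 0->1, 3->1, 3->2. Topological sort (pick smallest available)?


Kahn's algorithm, process smallest node first
Order: [0, 3, 1, 2]


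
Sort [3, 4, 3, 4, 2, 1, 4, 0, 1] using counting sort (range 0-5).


Count array: [1, 2, 1, 2, 3, 0]
Reconstruct: [0, 1, 1, 2, 3, 3, 4, 4, 4]


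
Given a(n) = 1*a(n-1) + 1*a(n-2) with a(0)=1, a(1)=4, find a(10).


Build bottom-up:
...a(8)=97, a(9)=157, a(10)=1*157+1*97=254


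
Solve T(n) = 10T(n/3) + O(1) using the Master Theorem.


a=10, b=3, c=0. log_3(10)=2.096 > c=0. Case 1: O(n^log_b(a)) = O(n^2.096)
Complexity: O(n^2.096)


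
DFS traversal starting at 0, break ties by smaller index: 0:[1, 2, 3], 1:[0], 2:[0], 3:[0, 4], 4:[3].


DFS stack-based: start with [0]
Visit order: [0, 1, 2, 3, 4]


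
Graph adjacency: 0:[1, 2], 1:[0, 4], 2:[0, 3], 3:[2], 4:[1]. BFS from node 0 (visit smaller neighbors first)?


BFS queue: start with [0]
Visit order: [0, 1, 2, 4, 3]


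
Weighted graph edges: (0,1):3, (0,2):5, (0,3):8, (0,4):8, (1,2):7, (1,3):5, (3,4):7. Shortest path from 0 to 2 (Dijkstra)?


Dijkstra from 0:
Distances: {0: 0, 1: 3, 2: 5, 3: 8, 4: 8}
Shortest distance to 2 = 5, path = [0, 2]


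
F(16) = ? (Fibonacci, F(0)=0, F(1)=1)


F(n)=F(n-1)+F(n-2)
...F(14)=377, F(15)=610, F(16)=987


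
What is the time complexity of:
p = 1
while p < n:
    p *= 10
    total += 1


Per nesting level: O(log n) = O(log n)
Complexity: O(log n)


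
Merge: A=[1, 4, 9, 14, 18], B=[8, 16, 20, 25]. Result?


Compare heads, take smaller each step.
Merged: [1, 4, 8, 9, 14, 16, 18, 20, 25]


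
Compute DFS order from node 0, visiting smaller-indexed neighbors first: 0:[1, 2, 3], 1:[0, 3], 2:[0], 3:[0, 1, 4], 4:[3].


DFS stack-based: start with [0]
Visit order: [0, 1, 3, 4, 2]


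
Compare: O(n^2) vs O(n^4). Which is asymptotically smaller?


quadratic grows slower than quartic
O(n^2) is asymptotically smaller; O(n^4) grows faster


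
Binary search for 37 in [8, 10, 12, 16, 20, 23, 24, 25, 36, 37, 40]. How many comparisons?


Search for 37:
[0,10] mid=5 arr[5]=23
[6,10] mid=8 arr[8]=36
[9,10] mid=9 arr[9]=37
Total: 3 comparisons


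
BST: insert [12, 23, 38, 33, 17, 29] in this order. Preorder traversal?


Root = 12; build tree by BST insertion.
Preorder traversal: [12, 23, 17, 38, 33, 29]


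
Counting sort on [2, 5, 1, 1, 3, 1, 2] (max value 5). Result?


Count array: [0, 3, 2, 1, 0, 1]
Reconstruct: [1, 1, 1, 2, 2, 3, 5]


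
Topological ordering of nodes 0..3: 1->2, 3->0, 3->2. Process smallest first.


Kahn's algorithm, process smallest node first
Order: [1, 3, 0, 2]


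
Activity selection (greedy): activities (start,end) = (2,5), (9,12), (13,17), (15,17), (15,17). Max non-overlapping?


Greedy: pick earliest-ending, then skip overlaps.
Selected (3 activities): [(2, 5), (9, 12), (13, 17)]


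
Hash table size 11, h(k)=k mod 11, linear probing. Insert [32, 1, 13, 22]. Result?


Insertions: 32->slot 10; 1->slot 1; 13->slot 2; 22->slot 0
Table: [22, 1, 13, None, None, None, None, None, None, None, 32]


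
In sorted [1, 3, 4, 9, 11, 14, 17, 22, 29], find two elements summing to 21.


Two pointers: lo=0, hi=8
Found pair: (4, 17) summing to 21


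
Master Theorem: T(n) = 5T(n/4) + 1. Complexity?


a=5, b=4, c=0. log_4(5)=1.161 > c=0. Case 1: O(n^log_b(a)) = O(n^1.161)
Complexity: O(n^1.161)


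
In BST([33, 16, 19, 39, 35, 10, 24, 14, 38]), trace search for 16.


BST root = 33
Search for 16: compare at each node
Path: [33, 16]


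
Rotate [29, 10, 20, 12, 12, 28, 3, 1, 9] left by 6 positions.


Left rotate by 6: [3, 1, 9, 29, 10, 20, 12, 12, 28]


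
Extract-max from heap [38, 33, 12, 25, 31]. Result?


Max = 38
Replace root with last, heapify down
Resulting heap: [33, 31, 12, 25]


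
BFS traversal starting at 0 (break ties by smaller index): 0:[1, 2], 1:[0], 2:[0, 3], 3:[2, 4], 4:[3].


BFS queue: start with [0]
Visit order: [0, 1, 2, 3, 4]


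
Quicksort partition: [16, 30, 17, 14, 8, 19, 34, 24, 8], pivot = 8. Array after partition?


Elements <= 8 go left of pivot.
Result: [8, 8, 17, 14, 16, 19, 34, 24, 30], pivot at index 1


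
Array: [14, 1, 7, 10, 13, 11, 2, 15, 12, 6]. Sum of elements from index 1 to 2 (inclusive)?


Prefix sums: [0, 14, 15, 22, 32, 45, 56, 58, 73, 85, 91]
Sum[1..2] = prefix[3] - prefix[1] = 22 - 14 = 8


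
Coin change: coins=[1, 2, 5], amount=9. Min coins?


dp[0]=0; dp[i]=1+min(dp[i-c] for c in coins)
...dp[4]=2, dp[5]=1, dp[6]=2, dp[7]=2, dp[8]=3, dp[9]=3
Minimum coins for 9 = 3


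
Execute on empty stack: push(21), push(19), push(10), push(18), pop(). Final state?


push(21) -> [21]
push(19) -> [21, 19]
push(10) -> [21, 19, 10]
push(18) -> [21, 19, 10, 18]
pop() returns 18 -> [21, 19, 10]
Final stack (bottom to top): [21, 19, 10]


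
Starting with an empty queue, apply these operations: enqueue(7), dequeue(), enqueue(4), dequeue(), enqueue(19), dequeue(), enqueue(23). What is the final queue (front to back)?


enqueue(7) -> [7]
dequeue() returns 7 -> []
enqueue(4) -> [4]
dequeue() returns 4 -> []
enqueue(19) -> [19]
dequeue() returns 19 -> []
enqueue(23) -> [23]
Final queue (front to back): [23]


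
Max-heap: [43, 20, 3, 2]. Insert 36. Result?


Append 36: [43, 20, 3, 2, 36]
Bubble up: swap idx 4(36) with idx 1(20)
Result: [43, 36, 3, 2, 20]


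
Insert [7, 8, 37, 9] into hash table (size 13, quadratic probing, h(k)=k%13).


Insertions: 7->slot 7; 8->slot 8; 37->slot 11; 9->slot 9
Table: [None, None, None, None, None, None, None, 7, 8, 9, None, 37, None]


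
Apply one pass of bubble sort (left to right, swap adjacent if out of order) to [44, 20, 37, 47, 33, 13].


After one pass: [20, 37, 44, 33, 13, 47]


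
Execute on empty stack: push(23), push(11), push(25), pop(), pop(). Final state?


push(23) -> [23]
push(11) -> [23, 11]
push(25) -> [23, 11, 25]
pop() returns 25 -> [23, 11]
pop() returns 11 -> [23]
Final stack (bottom to top): [23]


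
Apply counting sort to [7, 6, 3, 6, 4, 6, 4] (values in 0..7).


Count array: [0, 0, 0, 1, 2, 0, 3, 1]
Reconstruct: [3, 4, 4, 6, 6, 6, 7]


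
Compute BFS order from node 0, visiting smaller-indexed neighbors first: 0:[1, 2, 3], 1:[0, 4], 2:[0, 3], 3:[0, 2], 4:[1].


BFS queue: start with [0]
Visit order: [0, 1, 2, 3, 4]


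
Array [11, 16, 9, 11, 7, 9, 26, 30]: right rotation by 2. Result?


Right rotate by 2: [26, 30, 11, 16, 9, 11, 7, 9]


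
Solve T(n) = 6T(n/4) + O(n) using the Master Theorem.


a=6, b=4, c=1. log_4(6)=1.292 > c=1. Case 1: O(n^log_b(a)) = O(n^1.292)
Complexity: O(n^1.292)


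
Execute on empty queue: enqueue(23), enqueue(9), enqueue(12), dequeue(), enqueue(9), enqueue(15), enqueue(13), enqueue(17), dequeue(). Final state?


enqueue(23) -> [23]
enqueue(9) -> [23, 9]
enqueue(12) -> [23, 9, 12]
dequeue() returns 23 -> [9, 12]
enqueue(9) -> [9, 12, 9]
enqueue(15) -> [9, 12, 9, 15]
enqueue(13) -> [9, 12, 9, 15, 13]
enqueue(17) -> [9, 12, 9, 15, 13, 17]
dequeue() returns 9 -> [12, 9, 15, 13, 17]
Final queue (front to back): [12, 9, 15, 13, 17]


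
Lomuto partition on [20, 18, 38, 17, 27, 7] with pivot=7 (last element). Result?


Elements <= 7 go left of pivot.
Result: [7, 18, 38, 17, 27, 20], pivot at index 0


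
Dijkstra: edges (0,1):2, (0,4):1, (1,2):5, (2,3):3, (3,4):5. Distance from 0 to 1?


Dijkstra from 0:
Distances: {0: 0, 1: 2, 2: 7, 3: 6, 4: 1}
Shortest distance to 1 = 2, path = [0, 1]


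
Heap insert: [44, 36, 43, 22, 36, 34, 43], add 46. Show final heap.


Append 46: [44, 36, 43, 22, 36, 34, 43, 46]
Bubble up: swap idx 7(46) with idx 3(22); swap idx 3(46) with idx 1(36); swap idx 1(46) with idx 0(44)
Result: [46, 44, 43, 36, 36, 34, 43, 22]


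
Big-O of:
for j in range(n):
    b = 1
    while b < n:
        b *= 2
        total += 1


Per nesting level: O(n) * O(log n) = O(n log n)
Complexity: O(n log n)


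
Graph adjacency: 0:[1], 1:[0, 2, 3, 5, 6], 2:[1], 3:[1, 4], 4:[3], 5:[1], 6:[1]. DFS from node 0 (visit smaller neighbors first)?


DFS stack-based: start with [0]
Visit order: [0, 1, 2, 3, 4, 5, 6]


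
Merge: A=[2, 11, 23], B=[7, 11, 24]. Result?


Compare heads, take smaller each step.
Merged: [2, 7, 11, 11, 23, 24]


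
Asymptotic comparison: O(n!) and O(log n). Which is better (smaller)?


logarithmic grows slower than factorial
O(log n) is asymptotically smaller; O(n!) grows faster


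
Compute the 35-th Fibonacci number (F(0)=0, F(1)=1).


F(n)=F(n-1)+F(n-2)
...F(33)=3524578, F(34)=5702887, F(35)=9227465


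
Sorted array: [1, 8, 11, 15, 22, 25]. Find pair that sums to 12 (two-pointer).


Two pointers: lo=0, hi=5
Found pair: (1, 11) summing to 12


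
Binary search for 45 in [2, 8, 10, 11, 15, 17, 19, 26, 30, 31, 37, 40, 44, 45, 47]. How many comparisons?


Search for 45:
[0,14] mid=7 arr[7]=26
[8,14] mid=11 arr[11]=40
[12,14] mid=13 arr[13]=45
Total: 3 comparisons


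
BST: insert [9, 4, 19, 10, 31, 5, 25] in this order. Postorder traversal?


Root = 9; build tree by BST insertion.
Postorder traversal: [5, 4, 10, 25, 31, 19, 9]


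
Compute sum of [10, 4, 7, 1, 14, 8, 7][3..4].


Prefix sums: [0, 10, 14, 21, 22, 36, 44, 51]
Sum[3..4] = prefix[5] - prefix[3] = 36 - 21 = 15


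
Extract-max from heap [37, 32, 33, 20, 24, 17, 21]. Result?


Max = 37
Replace root with last, heapify down
Resulting heap: [33, 32, 21, 20, 24, 17]


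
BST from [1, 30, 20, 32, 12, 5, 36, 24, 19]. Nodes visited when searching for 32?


BST root = 1
Search for 32: compare at each node
Path: [1, 30, 32]


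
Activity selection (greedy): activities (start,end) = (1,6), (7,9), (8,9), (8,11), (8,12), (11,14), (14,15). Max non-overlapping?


Greedy: pick earliest-ending, then skip overlaps.
Selected (4 activities): [(1, 6), (7, 9), (11, 14), (14, 15)]


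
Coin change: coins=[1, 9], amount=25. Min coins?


dp[0]=0; dp[i]=1+min(dp[i-c] for c in coins)
...dp[20]=4, dp[21]=5, dp[22]=6, dp[23]=7, dp[24]=8, dp[25]=9
Minimum coins for 25 = 9


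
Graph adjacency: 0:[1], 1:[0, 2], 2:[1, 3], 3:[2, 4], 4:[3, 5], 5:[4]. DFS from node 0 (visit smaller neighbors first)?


DFS stack-based: start with [0]
Visit order: [0, 1, 2, 3, 4, 5]


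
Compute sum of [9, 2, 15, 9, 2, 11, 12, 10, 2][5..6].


Prefix sums: [0, 9, 11, 26, 35, 37, 48, 60, 70, 72]
Sum[5..6] = prefix[7] - prefix[5] = 60 - 37 = 23


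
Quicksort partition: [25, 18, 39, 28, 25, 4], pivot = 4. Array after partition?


Elements <= 4 go left of pivot.
Result: [4, 18, 39, 28, 25, 25], pivot at index 0


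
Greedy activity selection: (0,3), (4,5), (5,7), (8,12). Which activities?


Greedy: pick earliest-ending, then skip overlaps.
Selected (4 activities): [(0, 3), (4, 5), (5, 7), (8, 12)]


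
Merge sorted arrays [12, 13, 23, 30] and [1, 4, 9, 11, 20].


Compare heads, take smaller each step.
Merged: [1, 4, 9, 11, 12, 13, 20, 23, 30]


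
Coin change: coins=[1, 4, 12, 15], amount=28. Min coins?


dp[0]=0; dp[i]=1+min(dp[i-c] for c in coins)
...dp[23]=3, dp[24]=2, dp[25]=3, dp[26]=4, dp[27]=2, dp[28]=3
Minimum coins for 28 = 3


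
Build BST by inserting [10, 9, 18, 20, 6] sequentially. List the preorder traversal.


Root = 10; build tree by BST insertion.
Preorder traversal: [10, 9, 6, 18, 20]


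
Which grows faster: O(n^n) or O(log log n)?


double-logarithmic grows slower than n^n
O(log log n) is asymptotically smaller; O(n^n) grows faster


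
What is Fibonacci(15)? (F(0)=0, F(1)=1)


F(n)=F(n-1)+F(n-2)
...F(13)=233, F(14)=377, F(15)=610


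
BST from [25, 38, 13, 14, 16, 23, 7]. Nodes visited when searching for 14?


BST root = 25
Search for 14: compare at each node
Path: [25, 13, 14]


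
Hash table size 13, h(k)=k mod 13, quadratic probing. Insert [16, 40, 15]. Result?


Insertions: 16->slot 3; 40->slot 1; 15->slot 2
Table: [None, 40, 15, 16, None, None, None, None, None, None, None, None, None]


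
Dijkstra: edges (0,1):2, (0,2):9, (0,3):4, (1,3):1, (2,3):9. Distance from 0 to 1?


Dijkstra from 0:
Distances: {0: 0, 1: 2, 2: 9, 3: 3}
Shortest distance to 1 = 2, path = [0, 1]


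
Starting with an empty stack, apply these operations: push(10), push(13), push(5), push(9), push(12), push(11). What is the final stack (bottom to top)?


push(10) -> [10]
push(13) -> [10, 13]
push(5) -> [10, 13, 5]
push(9) -> [10, 13, 5, 9]
push(12) -> [10, 13, 5, 9, 12]
push(11) -> [10, 13, 5, 9, 12, 11]
Final stack (bottom to top): [10, 13, 5, 9, 12, 11]


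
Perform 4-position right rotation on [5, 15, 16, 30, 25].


Right rotate by 4: [15, 16, 30, 25, 5]


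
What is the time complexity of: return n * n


Analysis: constant-time operation, no loop
Complexity: O(1)


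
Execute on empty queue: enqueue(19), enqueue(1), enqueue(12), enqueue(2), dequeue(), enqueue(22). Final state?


enqueue(19) -> [19]
enqueue(1) -> [19, 1]
enqueue(12) -> [19, 1, 12]
enqueue(2) -> [19, 1, 12, 2]
dequeue() returns 19 -> [1, 12, 2]
enqueue(22) -> [1, 12, 2, 22]
Final queue (front to back): [1, 12, 2, 22]


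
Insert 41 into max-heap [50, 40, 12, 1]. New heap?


Append 41: [50, 40, 12, 1, 41]
Bubble up: swap idx 4(41) with idx 1(40)
Result: [50, 41, 12, 1, 40]


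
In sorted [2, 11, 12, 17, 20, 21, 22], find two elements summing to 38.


Two pointers: lo=0, hi=6
Found pair: (17, 21) summing to 38


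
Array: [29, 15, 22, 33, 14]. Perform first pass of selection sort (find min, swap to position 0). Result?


After one pass: [14, 15, 22, 33, 29]


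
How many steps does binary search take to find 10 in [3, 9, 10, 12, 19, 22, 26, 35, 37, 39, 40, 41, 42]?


Search for 10:
[0,12] mid=6 arr[6]=26
[0,5] mid=2 arr[2]=10
Total: 2 comparisons


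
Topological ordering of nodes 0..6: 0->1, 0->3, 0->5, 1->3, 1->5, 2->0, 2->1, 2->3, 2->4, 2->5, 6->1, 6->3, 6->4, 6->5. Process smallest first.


Kahn's algorithm, process smallest node first
Order: [2, 0, 6, 1, 3, 4, 5]


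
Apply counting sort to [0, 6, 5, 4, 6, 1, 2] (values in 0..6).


Count array: [1, 1, 1, 0, 1, 1, 2]
Reconstruct: [0, 1, 2, 4, 5, 6, 6]


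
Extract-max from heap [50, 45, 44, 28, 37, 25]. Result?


Max = 50
Replace root with last, heapify down
Resulting heap: [45, 37, 44, 28, 25]


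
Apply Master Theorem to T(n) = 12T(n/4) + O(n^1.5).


a=12, b=4, c=1.5. log_4(12)=1.792 > c=1.5. Case 1: O(n^log_b(a)) = O(n^1.792)
Complexity: O(n^1.792)


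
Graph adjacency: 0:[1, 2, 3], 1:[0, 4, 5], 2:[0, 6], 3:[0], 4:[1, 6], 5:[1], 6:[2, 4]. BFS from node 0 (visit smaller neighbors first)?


BFS queue: start with [0]
Visit order: [0, 1, 2, 3, 4, 5, 6]


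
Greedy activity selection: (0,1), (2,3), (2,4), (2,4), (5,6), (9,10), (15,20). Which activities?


Greedy: pick earliest-ending, then skip overlaps.
Selected (5 activities): [(0, 1), (2, 3), (5, 6), (9, 10), (15, 20)]


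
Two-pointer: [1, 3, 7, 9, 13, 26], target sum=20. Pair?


Two pointers: lo=0, hi=5
Found pair: (7, 13) summing to 20


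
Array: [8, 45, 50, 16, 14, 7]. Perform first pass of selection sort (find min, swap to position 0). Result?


After one pass: [7, 45, 50, 16, 14, 8]


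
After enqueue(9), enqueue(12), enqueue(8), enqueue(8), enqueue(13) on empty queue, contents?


enqueue(9) -> [9]
enqueue(12) -> [9, 12]
enqueue(8) -> [9, 12, 8]
enqueue(8) -> [9, 12, 8, 8]
enqueue(13) -> [9, 12, 8, 8, 13]
Final queue (front to back): [9, 12, 8, 8, 13]


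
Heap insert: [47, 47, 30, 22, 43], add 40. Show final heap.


Append 40: [47, 47, 30, 22, 43, 40]
Bubble up: swap idx 5(40) with idx 2(30)
Result: [47, 47, 40, 22, 43, 30]


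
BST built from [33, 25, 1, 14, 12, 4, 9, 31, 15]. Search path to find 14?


BST root = 33
Search for 14: compare at each node
Path: [33, 25, 1, 14]


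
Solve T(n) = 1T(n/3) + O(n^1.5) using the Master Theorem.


a=1, b=3, c=1.5. log_3(1)=0 < c=1.5. Case 3: O(n^c) = O(n^1.500)
Complexity: O(n^1.500)


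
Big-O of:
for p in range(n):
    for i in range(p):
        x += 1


Per nesting level: O(n) * O(n) [triangular over p] = O(n^2)
Complexity: O(n^2)


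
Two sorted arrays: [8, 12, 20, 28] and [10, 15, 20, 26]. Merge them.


Compare heads, take smaller each step.
Merged: [8, 10, 12, 15, 20, 20, 26, 28]


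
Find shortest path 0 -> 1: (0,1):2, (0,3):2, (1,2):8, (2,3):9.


Dijkstra from 0:
Distances: {0: 0, 1: 2, 2: 10, 3: 2}
Shortest distance to 1 = 2, path = [0, 1]


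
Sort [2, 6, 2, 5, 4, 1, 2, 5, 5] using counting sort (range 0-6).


Count array: [0, 1, 3, 0, 1, 3, 1]
Reconstruct: [1, 2, 2, 2, 4, 5, 5, 5, 6]


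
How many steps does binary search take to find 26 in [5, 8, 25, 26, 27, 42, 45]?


Search for 26:
[0,6] mid=3 arr[3]=26
Total: 1 comparisons


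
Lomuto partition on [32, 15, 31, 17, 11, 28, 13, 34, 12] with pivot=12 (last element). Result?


Elements <= 12 go left of pivot.
Result: [11, 12, 31, 17, 32, 28, 13, 34, 15], pivot at index 1


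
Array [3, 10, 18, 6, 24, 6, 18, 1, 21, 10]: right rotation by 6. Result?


Right rotate by 6: [24, 6, 18, 1, 21, 10, 3, 10, 18, 6]


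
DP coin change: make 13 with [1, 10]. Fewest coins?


dp[0]=0; dp[i]=1+min(dp[i-c] for c in coins)
...dp[8]=8, dp[9]=9, dp[10]=1, dp[11]=2, dp[12]=3, dp[13]=4
Minimum coins for 13 = 4


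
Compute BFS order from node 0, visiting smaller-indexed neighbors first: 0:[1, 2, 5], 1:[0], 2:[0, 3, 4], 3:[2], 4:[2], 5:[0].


BFS queue: start with [0]
Visit order: [0, 1, 2, 5, 3, 4]


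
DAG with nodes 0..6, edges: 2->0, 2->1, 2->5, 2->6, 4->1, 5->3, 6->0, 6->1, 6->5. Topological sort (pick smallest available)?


Kahn's algorithm, process smallest node first
Order: [2, 4, 6, 0, 1, 5, 3]


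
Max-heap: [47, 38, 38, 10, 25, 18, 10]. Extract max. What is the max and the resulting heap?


Max = 47
Replace root with last, heapify down
Resulting heap: [38, 25, 38, 10, 10, 18]


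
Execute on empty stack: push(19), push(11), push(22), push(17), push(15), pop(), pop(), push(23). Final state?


push(19) -> [19]
push(11) -> [19, 11]
push(22) -> [19, 11, 22]
push(17) -> [19, 11, 22, 17]
push(15) -> [19, 11, 22, 17, 15]
pop() returns 15 -> [19, 11, 22, 17]
pop() returns 17 -> [19, 11, 22]
push(23) -> [19, 11, 22, 23]
Final stack (bottom to top): [19, 11, 22, 23]


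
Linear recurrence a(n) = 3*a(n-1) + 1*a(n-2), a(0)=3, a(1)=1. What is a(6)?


Build bottom-up:
...a(4)=63, a(5)=208, a(6)=3*208+1*63=687


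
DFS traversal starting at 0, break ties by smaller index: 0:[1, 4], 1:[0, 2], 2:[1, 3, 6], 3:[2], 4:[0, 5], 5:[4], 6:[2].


DFS stack-based: start with [0]
Visit order: [0, 1, 2, 3, 6, 4, 5]


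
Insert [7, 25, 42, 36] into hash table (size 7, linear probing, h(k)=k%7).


Insertions: 7->slot 0; 25->slot 4; 42->slot 1; 36->slot 2
Table: [7, 42, 36, None, 25, None, None]


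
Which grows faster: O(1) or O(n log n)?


constant grows slower than linearithmic
O(1) is asymptotically smaller; O(n log n) grows faster


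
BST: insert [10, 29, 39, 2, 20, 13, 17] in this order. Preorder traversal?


Root = 10; build tree by BST insertion.
Preorder traversal: [10, 2, 29, 20, 13, 17, 39]


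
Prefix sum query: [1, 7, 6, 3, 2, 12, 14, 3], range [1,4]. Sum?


Prefix sums: [0, 1, 8, 14, 17, 19, 31, 45, 48]
Sum[1..4] = prefix[5] - prefix[1] = 19 - 1 = 18


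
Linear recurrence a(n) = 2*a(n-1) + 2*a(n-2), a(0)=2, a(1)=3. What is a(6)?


Build bottom-up:
...a(4)=72, a(5)=196, a(6)=2*196+2*72=536


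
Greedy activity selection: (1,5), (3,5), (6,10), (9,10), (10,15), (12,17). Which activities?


Greedy: pick earliest-ending, then skip overlaps.
Selected (3 activities): [(1, 5), (6, 10), (10, 15)]


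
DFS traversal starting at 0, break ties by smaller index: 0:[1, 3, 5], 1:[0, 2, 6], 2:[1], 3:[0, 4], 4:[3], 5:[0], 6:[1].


DFS stack-based: start with [0]
Visit order: [0, 1, 2, 6, 3, 4, 5]


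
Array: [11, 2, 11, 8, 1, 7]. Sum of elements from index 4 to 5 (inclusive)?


Prefix sums: [0, 11, 13, 24, 32, 33, 40]
Sum[4..5] = prefix[6] - prefix[4] = 40 - 32 = 8


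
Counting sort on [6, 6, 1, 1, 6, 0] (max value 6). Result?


Count array: [1, 2, 0, 0, 0, 0, 3]
Reconstruct: [0, 1, 1, 6, 6, 6]


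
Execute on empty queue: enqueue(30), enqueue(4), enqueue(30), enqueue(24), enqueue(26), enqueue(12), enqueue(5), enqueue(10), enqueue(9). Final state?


enqueue(30) -> [30]
enqueue(4) -> [30, 4]
enqueue(30) -> [30, 4, 30]
enqueue(24) -> [30, 4, 30, 24]
enqueue(26) -> [30, 4, 30, 24, 26]
enqueue(12) -> [30, 4, 30, 24, 26, 12]
enqueue(5) -> [30, 4, 30, 24, 26, 12, 5]
enqueue(10) -> [30, 4, 30, 24, 26, 12, 5, 10]
enqueue(9) -> [30, 4, 30, 24, 26, 12, 5, 10, 9]
Final queue (front to back): [30, 4, 30, 24, 26, 12, 5, 10, 9]


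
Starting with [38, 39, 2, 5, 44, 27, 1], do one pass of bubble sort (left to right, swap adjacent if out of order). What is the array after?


After one pass: [38, 2, 5, 39, 27, 1, 44]


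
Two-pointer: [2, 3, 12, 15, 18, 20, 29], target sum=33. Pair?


Two pointers: lo=0, hi=6
Found pair: (15, 18) summing to 33


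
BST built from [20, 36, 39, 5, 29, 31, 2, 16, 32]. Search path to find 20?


BST root = 20
Search for 20: compare at each node
Path: [20]


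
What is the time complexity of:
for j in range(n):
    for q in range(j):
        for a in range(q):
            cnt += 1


Per nesting level: O(n) * O(n) [triangular over j] * O(n) [triangular over q] = O(n^3)
Complexity: O(n^3)


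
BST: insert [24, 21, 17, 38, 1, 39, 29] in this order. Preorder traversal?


Root = 24; build tree by BST insertion.
Preorder traversal: [24, 21, 17, 1, 38, 29, 39]


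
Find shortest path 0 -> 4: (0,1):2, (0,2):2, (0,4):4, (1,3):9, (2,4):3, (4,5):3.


Dijkstra from 0:
Distances: {0: 0, 1: 2, 2: 2, 3: 11, 4: 4, 5: 7}
Shortest distance to 4 = 4, path = [0, 4]


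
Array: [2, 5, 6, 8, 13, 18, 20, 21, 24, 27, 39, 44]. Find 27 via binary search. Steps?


Search for 27:
[0,11] mid=5 arr[5]=18
[6,11] mid=8 arr[8]=24
[9,11] mid=10 arr[10]=39
[9,9] mid=9 arr[9]=27
Total: 4 comparisons


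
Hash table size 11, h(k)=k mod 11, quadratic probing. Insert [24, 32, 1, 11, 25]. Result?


Insertions: 24->slot 2; 32->slot 10; 1->slot 1; 11->slot 0; 25->slot 3
Table: [11, 1, 24, 25, None, None, None, None, None, None, 32]


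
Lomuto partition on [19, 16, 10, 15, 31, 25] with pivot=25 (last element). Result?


Elements <= 25 go left of pivot.
Result: [19, 16, 10, 15, 25, 31], pivot at index 4


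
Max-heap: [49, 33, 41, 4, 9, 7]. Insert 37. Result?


Append 37: [49, 33, 41, 4, 9, 7, 37]
Bubble up: no swaps needed
Result: [49, 33, 41, 4, 9, 7, 37]


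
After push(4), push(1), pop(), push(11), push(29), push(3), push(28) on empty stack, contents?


push(4) -> [4]
push(1) -> [4, 1]
pop() returns 1 -> [4]
push(11) -> [4, 11]
push(29) -> [4, 11, 29]
push(3) -> [4, 11, 29, 3]
push(28) -> [4, 11, 29, 3, 28]
Final stack (bottom to top): [4, 11, 29, 3, 28]


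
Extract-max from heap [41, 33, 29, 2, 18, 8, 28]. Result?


Max = 41
Replace root with last, heapify down
Resulting heap: [33, 28, 29, 2, 18, 8]


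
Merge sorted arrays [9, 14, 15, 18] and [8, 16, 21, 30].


Compare heads, take smaller each step.
Merged: [8, 9, 14, 15, 16, 18, 21, 30]


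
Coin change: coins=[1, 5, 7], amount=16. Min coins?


dp[0]=0; dp[i]=1+min(dp[i-c] for c in coins)
...dp[11]=3, dp[12]=2, dp[13]=3, dp[14]=2, dp[15]=3, dp[16]=4
Minimum coins for 16 = 4


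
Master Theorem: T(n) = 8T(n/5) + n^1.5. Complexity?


a=8, b=5, c=1.5. log_5(8)=1.292 < c=1.5. Case 3: O(n^c) = O(n^1.500)
Complexity: O(n^1.500)


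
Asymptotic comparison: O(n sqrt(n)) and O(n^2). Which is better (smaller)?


n^1.5 grows slower than quadratic
O(n sqrt(n)) is asymptotically smaller; O(n^2) grows faster


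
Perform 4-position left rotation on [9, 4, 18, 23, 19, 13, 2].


Left rotate by 4: [19, 13, 2, 9, 4, 18, 23]


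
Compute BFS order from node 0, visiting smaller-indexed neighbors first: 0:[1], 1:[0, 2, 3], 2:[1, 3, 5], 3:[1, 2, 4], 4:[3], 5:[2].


BFS queue: start with [0]
Visit order: [0, 1, 2, 3, 5, 4]


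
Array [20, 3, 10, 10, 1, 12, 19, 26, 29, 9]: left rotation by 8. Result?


Left rotate by 8: [29, 9, 20, 3, 10, 10, 1, 12, 19, 26]


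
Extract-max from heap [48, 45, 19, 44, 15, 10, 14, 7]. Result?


Max = 48
Replace root with last, heapify down
Resulting heap: [45, 44, 19, 7, 15, 10, 14]


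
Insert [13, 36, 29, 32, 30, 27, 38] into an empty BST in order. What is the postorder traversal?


Root = 13; build tree by BST insertion.
Postorder traversal: [27, 30, 32, 29, 38, 36, 13]


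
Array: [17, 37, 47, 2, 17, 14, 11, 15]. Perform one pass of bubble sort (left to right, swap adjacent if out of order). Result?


After one pass: [17, 37, 2, 17, 14, 11, 15, 47]


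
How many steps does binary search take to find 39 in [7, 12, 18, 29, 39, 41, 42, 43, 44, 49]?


Search for 39:
[0,9] mid=4 arr[4]=39
Total: 1 comparisons


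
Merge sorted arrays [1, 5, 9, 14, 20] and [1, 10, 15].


Compare heads, take smaller each step.
Merged: [1, 1, 5, 9, 10, 14, 15, 20]


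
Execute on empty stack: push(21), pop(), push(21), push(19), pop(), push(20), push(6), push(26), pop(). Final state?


push(21) -> [21]
pop() returns 21 -> []
push(21) -> [21]
push(19) -> [21, 19]
pop() returns 19 -> [21]
push(20) -> [21, 20]
push(6) -> [21, 20, 6]
push(26) -> [21, 20, 6, 26]
pop() returns 26 -> [21, 20, 6]
Final stack (bottom to top): [21, 20, 6]


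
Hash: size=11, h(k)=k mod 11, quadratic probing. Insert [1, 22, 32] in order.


Insertions: 1->slot 1; 22->slot 0; 32->slot 10
Table: [22, 1, None, None, None, None, None, None, None, None, 32]


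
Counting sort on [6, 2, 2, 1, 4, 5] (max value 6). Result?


Count array: [0, 1, 2, 0, 1, 1, 1]
Reconstruct: [1, 2, 2, 4, 5, 6]


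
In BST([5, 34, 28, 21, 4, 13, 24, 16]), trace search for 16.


BST root = 5
Search for 16: compare at each node
Path: [5, 34, 28, 21, 13, 16]


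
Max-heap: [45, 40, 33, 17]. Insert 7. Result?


Append 7: [45, 40, 33, 17, 7]
Bubble up: no swaps needed
Result: [45, 40, 33, 17, 7]


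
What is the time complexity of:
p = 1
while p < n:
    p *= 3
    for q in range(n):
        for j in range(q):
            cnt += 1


Per nesting level: O(log n) * O(n) * O(n) [triangular over q] = O(n^2 log n)
Complexity: O(n^2 log n)


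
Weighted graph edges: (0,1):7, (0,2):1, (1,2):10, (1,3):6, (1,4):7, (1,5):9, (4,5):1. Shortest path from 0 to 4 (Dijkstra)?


Dijkstra from 0:
Distances: {0: 0, 1: 7, 2: 1, 3: 13, 4: 14, 5: 15}
Shortest distance to 4 = 14, path = [0, 1, 4]


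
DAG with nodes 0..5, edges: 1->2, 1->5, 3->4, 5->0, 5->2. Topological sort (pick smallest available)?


Kahn's algorithm, process smallest node first
Order: [1, 3, 4, 5, 0, 2]


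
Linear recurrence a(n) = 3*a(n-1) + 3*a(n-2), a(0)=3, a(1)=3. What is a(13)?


Build bottom-up:
...a(11)=2727918, a(12)=10342323, a(13)=3*10342323+3*2727918=39210723


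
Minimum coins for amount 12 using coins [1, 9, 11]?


dp[0]=0; dp[i]=1+min(dp[i-c] for c in coins)
...dp[7]=7, dp[8]=8, dp[9]=1, dp[10]=2, dp[11]=1, dp[12]=2
Minimum coins for 12 = 2


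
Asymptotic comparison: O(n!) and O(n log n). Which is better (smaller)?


linearithmic grows slower than factorial
O(n log n) is asymptotically smaller; O(n!) grows faster


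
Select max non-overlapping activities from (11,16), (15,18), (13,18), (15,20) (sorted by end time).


Greedy: pick earliest-ending, then skip overlaps.
Selected (1 activities): [(11, 16)]


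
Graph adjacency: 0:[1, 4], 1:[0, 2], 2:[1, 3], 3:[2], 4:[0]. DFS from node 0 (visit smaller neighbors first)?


DFS stack-based: start with [0]
Visit order: [0, 1, 2, 3, 4]


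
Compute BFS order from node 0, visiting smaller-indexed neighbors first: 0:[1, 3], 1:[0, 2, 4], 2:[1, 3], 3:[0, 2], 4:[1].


BFS queue: start with [0]
Visit order: [0, 1, 3, 2, 4]


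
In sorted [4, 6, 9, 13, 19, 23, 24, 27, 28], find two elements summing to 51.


Two pointers: lo=0, hi=8
Found pair: (23, 28) summing to 51


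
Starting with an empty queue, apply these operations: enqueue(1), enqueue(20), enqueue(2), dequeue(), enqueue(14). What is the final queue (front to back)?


enqueue(1) -> [1]
enqueue(20) -> [1, 20]
enqueue(2) -> [1, 20, 2]
dequeue() returns 1 -> [20, 2]
enqueue(14) -> [20, 2, 14]
Final queue (front to back): [20, 2, 14]


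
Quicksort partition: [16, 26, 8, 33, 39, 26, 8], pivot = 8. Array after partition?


Elements <= 8 go left of pivot.
Result: [8, 8, 16, 33, 39, 26, 26], pivot at index 1


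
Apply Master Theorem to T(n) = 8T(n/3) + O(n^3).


a=8, b=3, c=3. log_3(8)=1.893 < c=3. Case 3: O(n^c) = O(n^3)
Complexity: O(n^3)


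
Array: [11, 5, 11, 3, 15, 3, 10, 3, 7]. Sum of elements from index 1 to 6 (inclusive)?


Prefix sums: [0, 11, 16, 27, 30, 45, 48, 58, 61, 68]
Sum[1..6] = prefix[7] - prefix[1] = 58 - 11 = 47


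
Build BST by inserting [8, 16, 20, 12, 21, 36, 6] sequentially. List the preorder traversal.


Root = 8; build tree by BST insertion.
Preorder traversal: [8, 6, 16, 12, 20, 21, 36]


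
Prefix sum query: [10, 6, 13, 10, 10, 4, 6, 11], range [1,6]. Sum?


Prefix sums: [0, 10, 16, 29, 39, 49, 53, 59, 70]
Sum[1..6] = prefix[7] - prefix[1] = 59 - 10 = 49


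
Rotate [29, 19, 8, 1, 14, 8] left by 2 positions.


Left rotate by 2: [8, 1, 14, 8, 29, 19]


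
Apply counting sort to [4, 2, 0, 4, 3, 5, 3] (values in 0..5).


Count array: [1, 0, 1, 2, 2, 1]
Reconstruct: [0, 2, 3, 3, 4, 4, 5]


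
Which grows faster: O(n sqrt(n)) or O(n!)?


n^1.5 grows slower than factorial
O(n sqrt(n)) is asymptotically smaller; O(n!) grows faster


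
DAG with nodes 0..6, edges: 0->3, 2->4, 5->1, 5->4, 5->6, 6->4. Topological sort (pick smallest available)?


Kahn's algorithm, process smallest node first
Order: [0, 2, 3, 5, 1, 6, 4]


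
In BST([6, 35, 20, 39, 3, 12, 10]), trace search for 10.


BST root = 6
Search for 10: compare at each node
Path: [6, 35, 20, 12, 10]


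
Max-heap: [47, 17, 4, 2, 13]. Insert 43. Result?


Append 43: [47, 17, 4, 2, 13, 43]
Bubble up: swap idx 5(43) with idx 2(4)
Result: [47, 17, 43, 2, 13, 4]


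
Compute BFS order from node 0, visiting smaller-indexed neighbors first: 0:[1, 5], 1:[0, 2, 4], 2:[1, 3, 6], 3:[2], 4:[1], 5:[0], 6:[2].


BFS queue: start with [0]
Visit order: [0, 1, 5, 2, 4, 3, 6]


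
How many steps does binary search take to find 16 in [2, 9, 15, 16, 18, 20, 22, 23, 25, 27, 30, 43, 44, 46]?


Search for 16:
[0,13] mid=6 arr[6]=22
[0,5] mid=2 arr[2]=15
[3,5] mid=4 arr[4]=18
[3,3] mid=3 arr[3]=16
Total: 4 comparisons


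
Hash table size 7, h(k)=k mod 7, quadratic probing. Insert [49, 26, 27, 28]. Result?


Insertions: 49->slot 0; 26->slot 5; 27->slot 6; 28->slot 1
Table: [49, 28, None, None, None, 26, 27]


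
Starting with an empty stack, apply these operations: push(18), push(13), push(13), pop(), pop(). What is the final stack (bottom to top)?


push(18) -> [18]
push(13) -> [18, 13]
push(13) -> [18, 13, 13]
pop() returns 13 -> [18, 13]
pop() returns 13 -> [18]
Final stack (bottom to top): [18]


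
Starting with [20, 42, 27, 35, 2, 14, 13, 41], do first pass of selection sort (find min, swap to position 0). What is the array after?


After one pass: [2, 42, 27, 35, 20, 14, 13, 41]


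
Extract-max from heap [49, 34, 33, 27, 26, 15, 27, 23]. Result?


Max = 49
Replace root with last, heapify down
Resulting heap: [34, 27, 33, 23, 26, 15, 27]


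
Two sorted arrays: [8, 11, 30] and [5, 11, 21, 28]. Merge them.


Compare heads, take smaller each step.
Merged: [5, 8, 11, 11, 21, 28, 30]


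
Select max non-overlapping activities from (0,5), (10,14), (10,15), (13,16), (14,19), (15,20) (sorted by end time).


Greedy: pick earliest-ending, then skip overlaps.
Selected (3 activities): [(0, 5), (10, 14), (14, 19)]


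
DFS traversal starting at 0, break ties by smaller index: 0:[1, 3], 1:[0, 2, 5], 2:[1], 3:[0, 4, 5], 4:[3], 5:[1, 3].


DFS stack-based: start with [0]
Visit order: [0, 1, 2, 5, 3, 4]


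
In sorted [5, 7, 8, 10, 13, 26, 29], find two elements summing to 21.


Two pointers: lo=0, hi=6
Found pair: (8, 13) summing to 21


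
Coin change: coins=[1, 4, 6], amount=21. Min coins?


dp[0]=0; dp[i]=1+min(dp[i-c] for c in coins)
...dp[16]=3, dp[17]=4, dp[18]=3, dp[19]=4, dp[20]=4, dp[21]=5
Minimum coins for 21 = 5


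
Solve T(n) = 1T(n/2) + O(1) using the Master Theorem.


a=1, b=2, c=0. log_2(1)=0 = c=0. Case 2: O(n^c log n) = O(log n)
Complexity: O(log n)


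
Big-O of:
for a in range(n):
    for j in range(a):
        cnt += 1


Per nesting level: O(n) * O(n) [triangular over a] = O(n^2)
Complexity: O(n^2)


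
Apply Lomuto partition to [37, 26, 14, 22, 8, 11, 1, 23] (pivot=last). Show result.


Elements <= 23 go left of pivot.
Result: [14, 22, 8, 11, 1, 23, 37, 26], pivot at index 5


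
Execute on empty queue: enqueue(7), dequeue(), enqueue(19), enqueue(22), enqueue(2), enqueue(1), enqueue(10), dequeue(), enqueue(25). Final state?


enqueue(7) -> [7]
dequeue() returns 7 -> []
enqueue(19) -> [19]
enqueue(22) -> [19, 22]
enqueue(2) -> [19, 22, 2]
enqueue(1) -> [19, 22, 2, 1]
enqueue(10) -> [19, 22, 2, 1, 10]
dequeue() returns 19 -> [22, 2, 1, 10]
enqueue(25) -> [22, 2, 1, 10, 25]
Final queue (front to back): [22, 2, 1, 10, 25]


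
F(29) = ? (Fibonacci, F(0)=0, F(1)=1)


F(n)=F(n-1)+F(n-2)
...F(27)=196418, F(28)=317811, F(29)=514229


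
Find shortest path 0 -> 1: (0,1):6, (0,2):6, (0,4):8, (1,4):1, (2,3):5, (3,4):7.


Dijkstra from 0:
Distances: {0: 0, 1: 6, 2: 6, 3: 11, 4: 7}
Shortest distance to 1 = 6, path = [0, 1]


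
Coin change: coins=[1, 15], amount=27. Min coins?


dp[0]=0; dp[i]=1+min(dp[i-c] for c in coins)
...dp[22]=8, dp[23]=9, dp[24]=10, dp[25]=11, dp[26]=12, dp[27]=13
Minimum coins for 27 = 13


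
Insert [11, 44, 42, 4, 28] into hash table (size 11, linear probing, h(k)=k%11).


Insertions: 11->slot 0; 44->slot 1; 42->slot 9; 4->slot 4; 28->slot 6
Table: [11, 44, None, None, 4, None, 28, None, None, 42, None]


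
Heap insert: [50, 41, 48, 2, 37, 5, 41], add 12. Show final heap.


Append 12: [50, 41, 48, 2, 37, 5, 41, 12]
Bubble up: swap idx 7(12) with idx 3(2)
Result: [50, 41, 48, 12, 37, 5, 41, 2]


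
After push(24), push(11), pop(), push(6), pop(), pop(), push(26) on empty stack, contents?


push(24) -> [24]
push(11) -> [24, 11]
pop() returns 11 -> [24]
push(6) -> [24, 6]
pop() returns 6 -> [24]
pop() returns 24 -> []
push(26) -> [26]
Final stack (bottom to top): [26]


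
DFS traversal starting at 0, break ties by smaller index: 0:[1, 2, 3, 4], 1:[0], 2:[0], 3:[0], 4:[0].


DFS stack-based: start with [0]
Visit order: [0, 1, 2, 3, 4]


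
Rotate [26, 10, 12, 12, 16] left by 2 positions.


Left rotate by 2: [12, 12, 16, 26, 10]


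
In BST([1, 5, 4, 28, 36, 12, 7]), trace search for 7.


BST root = 1
Search for 7: compare at each node
Path: [1, 5, 28, 12, 7]


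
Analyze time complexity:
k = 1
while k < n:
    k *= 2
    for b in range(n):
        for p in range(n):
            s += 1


Per nesting level: O(log n) * O(n) * O(n) = O(n^2 log n)
Complexity: O(n^2 log n)


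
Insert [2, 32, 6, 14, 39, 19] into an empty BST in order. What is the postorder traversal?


Root = 2; build tree by BST insertion.
Postorder traversal: [19, 14, 6, 39, 32, 2]


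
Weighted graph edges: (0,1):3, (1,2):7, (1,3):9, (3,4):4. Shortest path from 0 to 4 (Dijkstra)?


Dijkstra from 0:
Distances: {0: 0, 1: 3, 2: 10, 3: 12, 4: 16}
Shortest distance to 4 = 16, path = [0, 1, 3, 4]


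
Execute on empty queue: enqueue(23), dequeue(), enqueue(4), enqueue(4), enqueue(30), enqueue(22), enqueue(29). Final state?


enqueue(23) -> [23]
dequeue() returns 23 -> []
enqueue(4) -> [4]
enqueue(4) -> [4, 4]
enqueue(30) -> [4, 4, 30]
enqueue(22) -> [4, 4, 30, 22]
enqueue(29) -> [4, 4, 30, 22, 29]
Final queue (front to back): [4, 4, 30, 22, 29]


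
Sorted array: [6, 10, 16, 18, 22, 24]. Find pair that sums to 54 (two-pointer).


Two pointers: lo=0, hi=5
No pair sums to 54


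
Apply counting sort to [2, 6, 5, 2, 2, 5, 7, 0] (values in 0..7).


Count array: [1, 0, 3, 0, 0, 2, 1, 1]
Reconstruct: [0, 2, 2, 2, 5, 5, 6, 7]


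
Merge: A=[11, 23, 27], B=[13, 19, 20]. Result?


Compare heads, take smaller each step.
Merged: [11, 13, 19, 20, 23, 27]


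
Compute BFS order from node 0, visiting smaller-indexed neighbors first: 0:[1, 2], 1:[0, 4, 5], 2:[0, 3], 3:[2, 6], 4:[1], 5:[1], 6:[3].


BFS queue: start with [0]
Visit order: [0, 1, 2, 4, 5, 3, 6]


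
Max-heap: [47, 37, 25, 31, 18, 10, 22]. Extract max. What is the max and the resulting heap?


Max = 47
Replace root with last, heapify down
Resulting heap: [37, 31, 25, 22, 18, 10]


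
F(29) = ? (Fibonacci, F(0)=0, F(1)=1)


F(n)=F(n-1)+F(n-2)
...F(27)=196418, F(28)=317811, F(29)=514229
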